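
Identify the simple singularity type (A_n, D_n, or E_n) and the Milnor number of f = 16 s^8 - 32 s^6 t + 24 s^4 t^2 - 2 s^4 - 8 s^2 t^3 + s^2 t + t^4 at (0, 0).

The Hessian of f at 0 has rank 0. Corank 2; j^3 = s^2*t has shape L^2 M (L != M), so D-series; mu = 5 gives D_5.

Type D_{5}, Milnor number mu = 5.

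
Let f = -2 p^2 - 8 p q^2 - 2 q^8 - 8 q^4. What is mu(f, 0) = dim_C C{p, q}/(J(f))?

7

The Hessian of f at 0 has rank 1. Corank 1: A-series; mu = 7 gives A_7.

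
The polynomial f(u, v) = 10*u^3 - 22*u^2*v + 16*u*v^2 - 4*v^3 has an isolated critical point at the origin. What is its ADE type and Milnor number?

The Hessian of f at 0 has rank 0. Corank 2; j^3 = 2*(u - v)*(5*u^2 - 6*u*v + 2*v^2) splits into three distinct lines over C (the quadratic factor has nonzero discriminant), so D_4.

Type D_4, Milnor number mu = 4.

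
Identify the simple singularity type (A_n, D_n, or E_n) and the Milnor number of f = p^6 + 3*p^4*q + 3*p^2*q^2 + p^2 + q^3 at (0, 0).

Type A_{2}, Milnor number mu = 2.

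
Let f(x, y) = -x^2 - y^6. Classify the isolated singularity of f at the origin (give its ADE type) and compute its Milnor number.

Type A_5, Milnor number mu = 5.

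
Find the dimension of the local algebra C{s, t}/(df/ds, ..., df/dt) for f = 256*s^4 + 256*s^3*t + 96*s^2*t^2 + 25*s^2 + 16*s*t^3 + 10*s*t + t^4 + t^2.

3

The Hessian of f at 0 is [[50, 10], [10, 2]] with rank 1, so corank 1. A Groebner basis of the Jacobian ideal J(f) in C{s,t} is {t^3, s + t/5}; counting standard monomials gives mu = 3. Corank 1: A-series; mu = 3 gives A_3.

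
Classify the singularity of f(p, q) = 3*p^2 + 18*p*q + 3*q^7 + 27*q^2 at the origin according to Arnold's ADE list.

The Hessian of f at 0 has rank 1. Corank 1: A-series; mu = 6 gives A_6.

A_6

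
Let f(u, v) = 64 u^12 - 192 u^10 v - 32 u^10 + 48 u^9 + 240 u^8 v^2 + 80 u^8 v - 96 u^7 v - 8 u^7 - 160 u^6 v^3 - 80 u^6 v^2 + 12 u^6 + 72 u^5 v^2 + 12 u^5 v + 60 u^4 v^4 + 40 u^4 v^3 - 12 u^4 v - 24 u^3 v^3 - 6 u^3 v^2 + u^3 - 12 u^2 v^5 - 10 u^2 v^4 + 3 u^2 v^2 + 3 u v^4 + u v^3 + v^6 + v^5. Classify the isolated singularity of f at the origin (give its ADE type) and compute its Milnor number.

Type E_{7}, Milnor number mu = 7.

The Hessian of f at 0 is [[0, 0], [0, 0]] with rank 0, so corank 2. A Groebner basis of the Jacobian ideal J(f) in C{u,v} is {-u^2 + v^4 - v^3/3, u^3, u^2*v + u^2/3 + v^3/9, u^2 + u*v^2 + v^3/3}; counting standard monomials gives mu = 7. Corank 2; j^3 = u^3 is a perfect cube, so E-series; the 4-jet and mu = 7 give E_7.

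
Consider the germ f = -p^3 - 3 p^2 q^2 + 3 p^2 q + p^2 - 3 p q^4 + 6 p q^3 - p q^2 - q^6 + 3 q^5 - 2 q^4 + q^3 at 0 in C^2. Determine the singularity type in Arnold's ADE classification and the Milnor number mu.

Type A2, Milnor number mu = 2.

The Hessian of f at 0 has rank 1. Corank 1: A-series; mu = 2 gives A_2.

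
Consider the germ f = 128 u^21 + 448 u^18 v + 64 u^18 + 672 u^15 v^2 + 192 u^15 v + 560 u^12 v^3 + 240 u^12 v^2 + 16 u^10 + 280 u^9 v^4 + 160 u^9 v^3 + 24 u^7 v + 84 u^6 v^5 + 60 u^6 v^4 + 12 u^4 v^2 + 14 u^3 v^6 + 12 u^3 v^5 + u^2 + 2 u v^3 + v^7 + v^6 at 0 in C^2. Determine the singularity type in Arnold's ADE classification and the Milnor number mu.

The Hessian of f at 0 has rank 1. Corank 1: A-series; mu = 6 gives A_6.

Type A_6, Milnor number mu = 6.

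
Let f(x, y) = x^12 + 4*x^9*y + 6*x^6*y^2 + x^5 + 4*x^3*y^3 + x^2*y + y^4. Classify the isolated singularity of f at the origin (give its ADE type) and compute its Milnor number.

Type D_{5}, Milnor number mu = 5.

The Hessian of f at 0 has rank 0. Corank 2; j^3 = x^2*y has shape L^2 M (L != M), so D-series; mu = 5 gives D_5.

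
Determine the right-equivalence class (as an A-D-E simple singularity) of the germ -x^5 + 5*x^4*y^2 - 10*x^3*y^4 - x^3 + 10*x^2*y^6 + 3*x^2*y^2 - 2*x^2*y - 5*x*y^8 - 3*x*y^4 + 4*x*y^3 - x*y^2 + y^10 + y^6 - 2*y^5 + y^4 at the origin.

D_6

The Hessian of f at 0 is [[0, 0], [0, 0]] with rank 0, so corank 2. A Groebner basis of the Jacobian ideal J(f) in C{x,y} is {x^3 - x^2/2 + y^2/2, x^2*y + 3*x^2/4 + x*y/2 - y^2/4, -x^2 + x*y^2 - x*y, 5*x^2/4 + 3*x*y/2 + y^3 + y^2/4}; counting standard monomials gives mu = 6. Corank 2; j^3 = -x*(x + y)^2 has shape L^2 M (L != M), so D-series; mu = 6 gives D_6.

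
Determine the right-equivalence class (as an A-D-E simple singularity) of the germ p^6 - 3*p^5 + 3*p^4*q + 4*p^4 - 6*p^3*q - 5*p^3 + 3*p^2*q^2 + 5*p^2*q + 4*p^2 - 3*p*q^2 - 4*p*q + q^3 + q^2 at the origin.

The Hessian of f at 0 is [[8, -4], [-4, 2]] with rank 1, so corank 1. A Groebner basis of the Jacobian ideal J(f) in C{p,q} is {q^2, p - q/2}; counting standard monomials gives mu = 2. Corank 1: A-series; mu = 2 gives A_2.

A_2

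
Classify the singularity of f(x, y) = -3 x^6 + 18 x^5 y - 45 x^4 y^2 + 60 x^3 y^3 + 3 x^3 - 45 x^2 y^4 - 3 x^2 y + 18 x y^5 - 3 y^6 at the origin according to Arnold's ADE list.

D_7

The Hessian of f at 0 is [[0, 0], [0, 0]] with rank 0, so corank 2. A Groebner basis of the Jacobian ideal J(f) in C{x,y} is {x*y/6 + y^5, x*y^2, x^2 - x*y}; counting standard monomials gives mu = 7. Corank 2; j^3 = 3*x^2*(x - y) has shape L^2 M (L != M), so D-series; mu = 7 gives D_7.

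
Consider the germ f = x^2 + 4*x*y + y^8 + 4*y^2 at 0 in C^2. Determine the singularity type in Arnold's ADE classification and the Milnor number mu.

The Hessian of f at 0 has rank 1. Corank 1: A-series; mu = 7 gives A_7.

Type A_7, Milnor number mu = 7.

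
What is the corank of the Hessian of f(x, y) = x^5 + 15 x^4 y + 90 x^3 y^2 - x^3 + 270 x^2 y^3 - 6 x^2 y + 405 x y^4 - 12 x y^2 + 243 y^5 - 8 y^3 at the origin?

2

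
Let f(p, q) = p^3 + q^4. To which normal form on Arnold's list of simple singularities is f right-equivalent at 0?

E_6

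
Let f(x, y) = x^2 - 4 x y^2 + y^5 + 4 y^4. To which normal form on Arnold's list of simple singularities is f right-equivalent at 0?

A4

The Hessian of f at 0 is [[2, 0], [0, 0]] with rank 1, so corank 1. A Groebner basis of the Jacobian ideal J(f) in C{x,y} is {x^2, -x/2 + y^2}; counting standard monomials gives mu = 4. Corank 1: A-series; mu = 4 gives A_4.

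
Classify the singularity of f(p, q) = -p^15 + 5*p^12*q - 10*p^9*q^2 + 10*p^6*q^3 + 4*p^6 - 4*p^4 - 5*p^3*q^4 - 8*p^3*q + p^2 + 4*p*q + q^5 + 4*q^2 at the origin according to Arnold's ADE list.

The Hessian of f at 0 has rank 1. Corank 1: A-series; mu = 4 gives A_4.

A_4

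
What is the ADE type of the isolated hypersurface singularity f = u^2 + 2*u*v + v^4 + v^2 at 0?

A_3

The Hessian of f at 0 has rank 1. Corank 1: A-series; mu = 3 gives A_3.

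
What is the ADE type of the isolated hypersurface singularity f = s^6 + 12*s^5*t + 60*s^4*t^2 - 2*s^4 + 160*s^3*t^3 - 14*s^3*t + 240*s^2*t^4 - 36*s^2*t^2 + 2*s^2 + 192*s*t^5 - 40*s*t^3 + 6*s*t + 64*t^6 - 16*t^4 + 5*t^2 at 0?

The Hessian of f at 0 has rank 2. Corank 0: nondegenerate Morse point, so A_1.

A_{1}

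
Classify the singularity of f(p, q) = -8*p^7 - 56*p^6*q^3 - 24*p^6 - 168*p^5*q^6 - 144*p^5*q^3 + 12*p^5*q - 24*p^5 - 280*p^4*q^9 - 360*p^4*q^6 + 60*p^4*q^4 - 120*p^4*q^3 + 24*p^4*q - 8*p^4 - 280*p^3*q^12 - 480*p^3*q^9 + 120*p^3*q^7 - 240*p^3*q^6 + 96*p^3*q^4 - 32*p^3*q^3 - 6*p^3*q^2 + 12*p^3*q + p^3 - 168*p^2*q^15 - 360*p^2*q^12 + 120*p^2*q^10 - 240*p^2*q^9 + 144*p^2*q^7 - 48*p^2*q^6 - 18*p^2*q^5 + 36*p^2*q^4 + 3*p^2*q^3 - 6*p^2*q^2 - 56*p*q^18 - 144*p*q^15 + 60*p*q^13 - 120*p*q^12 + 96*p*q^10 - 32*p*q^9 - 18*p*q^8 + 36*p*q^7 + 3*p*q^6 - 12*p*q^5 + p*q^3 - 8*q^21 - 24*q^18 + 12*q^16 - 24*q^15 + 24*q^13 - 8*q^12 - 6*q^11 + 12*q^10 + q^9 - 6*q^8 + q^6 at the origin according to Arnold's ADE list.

E7

The Hessian of f at 0 has rank 0. Corank 2; j^3 = p^3 is a perfect cube, so E-series; the 4-jet and mu = 7 give E_7.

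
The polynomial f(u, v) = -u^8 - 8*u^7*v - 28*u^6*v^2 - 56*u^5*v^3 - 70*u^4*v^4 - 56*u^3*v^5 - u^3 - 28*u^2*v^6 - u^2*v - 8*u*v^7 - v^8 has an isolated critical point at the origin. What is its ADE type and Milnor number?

Type D9, Milnor number mu = 9.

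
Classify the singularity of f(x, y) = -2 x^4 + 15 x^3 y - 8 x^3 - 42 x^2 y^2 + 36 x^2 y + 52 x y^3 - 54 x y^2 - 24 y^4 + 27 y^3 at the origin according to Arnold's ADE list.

The Hessian of f at 0 is [[0, 0], [0, 0]] with rank 0, so corank 2. A Groebner basis of the Jacobian ideal J(f) in C{x,y} is {768*x^2 - 2304*x*y + y^4 - 8*y^3 + 1728*y^2, x^3 + 252*x^2 - 756*x*y - 6*y^3 + 567*y^2, x^2*y + 104*x^2 - 312*x*y - 10*y^3/3 + 234*y^2, 32*x^2 + x*y^2 - 96*x*y - 11*y^3/6 + 72*y^2}; counting standard monomials gives mu = 7. Corank 2; j^3 = -(2*x - 3*y)^3 is a perfect cube, so E-series; the 4-jet and mu = 7 give E_7.

E_7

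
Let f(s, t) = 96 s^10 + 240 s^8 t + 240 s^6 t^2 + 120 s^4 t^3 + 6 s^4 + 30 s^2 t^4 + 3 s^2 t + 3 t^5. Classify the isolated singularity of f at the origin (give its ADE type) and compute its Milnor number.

Type D_6, Milnor number mu = 6.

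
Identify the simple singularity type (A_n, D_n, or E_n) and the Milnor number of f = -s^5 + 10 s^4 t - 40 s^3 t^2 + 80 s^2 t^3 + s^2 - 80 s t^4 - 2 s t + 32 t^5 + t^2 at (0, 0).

Type A_{4}, Milnor number mu = 4.

The Hessian of f at 0 has rank 1. Corank 1: A-series; mu = 4 gives A_4.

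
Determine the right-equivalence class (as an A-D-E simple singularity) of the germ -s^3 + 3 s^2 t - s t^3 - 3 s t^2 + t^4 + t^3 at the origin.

The Hessian of f at 0 has rank 0. Corank 2; j^3 = -(s - t)^3 is a perfect cube, so E-series; the 4-jet and mu = 7 give E_7.

E_{7}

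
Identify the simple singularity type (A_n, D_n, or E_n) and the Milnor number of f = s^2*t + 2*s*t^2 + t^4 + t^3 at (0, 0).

Type D5, Milnor number mu = 5.

The Hessian of f at 0 has rank 0. Corank 2; j^3 = t*(s + t)^2 has shape L^2 M (L != M), so D-series; mu = 5 gives D_5.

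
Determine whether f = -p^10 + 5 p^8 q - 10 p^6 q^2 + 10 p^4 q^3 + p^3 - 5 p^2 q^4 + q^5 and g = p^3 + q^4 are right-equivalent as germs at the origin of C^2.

The Hessian of f at 0 has rank 0. Corank 2; j^3 = p^3 is a perfect cube, so E-series; the 5-jet and mu = 8 give E_8. The Hessian of g at 0 has rank 0. Corank 2; j^3 = p^3 is a perfect cube, so E-series; the 4-jet and mu = 6 give E_6. f is E_8 but g is E_6, hence not right-equivalent.

No.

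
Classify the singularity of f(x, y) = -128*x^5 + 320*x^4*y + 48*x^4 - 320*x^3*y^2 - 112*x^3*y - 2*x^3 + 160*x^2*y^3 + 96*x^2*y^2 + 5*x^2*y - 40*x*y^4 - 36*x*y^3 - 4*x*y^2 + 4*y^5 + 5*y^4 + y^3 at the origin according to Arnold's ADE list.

D_{5}

The Hessian of f at 0 has rank 0. Corank 2; j^3 = -(x - y)^2*(2*x - y) has shape L^2 M (L != M), so D-series; mu = 5 gives D_5.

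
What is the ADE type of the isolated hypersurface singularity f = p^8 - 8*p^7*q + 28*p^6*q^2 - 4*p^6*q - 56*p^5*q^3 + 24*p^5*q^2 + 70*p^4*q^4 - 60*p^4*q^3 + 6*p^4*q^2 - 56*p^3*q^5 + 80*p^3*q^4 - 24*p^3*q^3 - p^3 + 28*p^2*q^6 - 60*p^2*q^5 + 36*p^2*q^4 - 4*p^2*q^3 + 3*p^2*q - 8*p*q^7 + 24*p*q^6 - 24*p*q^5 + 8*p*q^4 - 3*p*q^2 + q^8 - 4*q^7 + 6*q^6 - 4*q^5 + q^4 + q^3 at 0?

E6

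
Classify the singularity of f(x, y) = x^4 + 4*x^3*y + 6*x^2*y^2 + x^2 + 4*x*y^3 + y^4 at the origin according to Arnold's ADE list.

The Hessian of f at 0 has rank 1. Corank 1: A-series; mu = 3 gives A_3.

A_3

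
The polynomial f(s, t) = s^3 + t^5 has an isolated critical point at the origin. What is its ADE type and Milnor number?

Type E8, Milnor number mu = 8.

The Hessian of f at 0 is [[0, 0], [0, 0]] with rank 0, so corank 2. A Groebner basis of the Jacobian ideal J(f) in C{s,t} is {t^4, s^2}; counting standard monomials gives mu = 8. Corank 2; j^3 = s^3 is a perfect cube, so E-series; the 5-jet and mu = 8 give E_8.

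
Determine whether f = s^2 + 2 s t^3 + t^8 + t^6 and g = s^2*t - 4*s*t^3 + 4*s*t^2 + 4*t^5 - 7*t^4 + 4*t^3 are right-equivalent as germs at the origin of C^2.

No.

The Hessian of f at 0 is [[2, 0], [0, 0]] with rank 1, so corank 1. A Groebner basis of the Jacobian ideal J(f) in C{s,t} is {s^3, s^2*t, s + t^3}; counting standard monomials gives mu = 7. Corank 1: A-series; mu = 7 gives A_7. The Hessian of g at 0 is [[0, 0], [0, 0]] with rank 0, so corank 2. A Groebner basis of the Jacobian ideal J(g) in C{s,t} is {s*t^2 + s*t + 2*t^2, -s*t/2 + t^3 - t^2, s^2 + 6*s*t + 8*t^2}; counting standard monomials gives mu = 5. Corank 2; j^3 = t*(s + 2*t)^2 has shape L^2 M (L != M), so D-series; mu = 5 gives D_5. f is A_7 but g is D_5, hence not right-equivalent.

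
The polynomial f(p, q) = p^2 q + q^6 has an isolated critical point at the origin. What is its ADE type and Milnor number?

The Hessian of f at 0 is [[0, 0], [0, 0]] with rank 0, so corank 2. A Groebner basis of the Jacobian ideal J(f) in C{p,q} is {p^2/6 + q^5, p^3, p*q}; counting standard monomials gives mu = 7. Corank 2; j^3 = p^2*q has shape L^2 M (L != M), so D-series; mu = 7 gives D_7.

Type D7, Milnor number mu = 7.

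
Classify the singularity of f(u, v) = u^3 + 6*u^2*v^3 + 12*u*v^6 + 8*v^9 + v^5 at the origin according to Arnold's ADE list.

The Hessian of f at 0 is [[0, 0], [0, 0]] with rank 0, so corank 2. A Groebner basis of the Jacobian ideal J(f) in C{u,v} is {u^2/4 + u*v^3, v^4, u^3, u^2*v}; counting standard monomials gives mu = 8. Corank 2; j^3 = u^3 is a perfect cube, so E-series; the 5-jet and mu = 8 give E_8.

E_8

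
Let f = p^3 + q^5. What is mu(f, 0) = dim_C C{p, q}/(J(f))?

The Hessian of f at 0 is [[0, 0], [0, 0]] with rank 0, so corank 2. A Groebner basis of the Jacobian ideal J(f) in C{p,q} is {q^4, p^2}; counting standard monomials gives mu = 8. Corank 2; j^3 = p^3 is a perfect cube, so E-series; the 5-jet and mu = 8 give E_8.

8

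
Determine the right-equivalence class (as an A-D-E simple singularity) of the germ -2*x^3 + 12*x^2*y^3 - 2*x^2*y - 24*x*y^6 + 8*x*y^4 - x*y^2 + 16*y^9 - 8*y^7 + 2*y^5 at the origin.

The Hessian of f at 0 is [[0, 0], [0, 0]] with rank 0, so corank 2. A Groebner basis of the Jacobian ideal J(f) in C{x,y} is {y^3, x^2 + y^2/2, x*y - y^2/2}; counting standard monomials gives mu = 4. Corank 2; j^3 = -x*(2*x^2 + 2*x*y + y^2) splits into three distinct lines over C (the quadratic factor has nonzero discriminant), so D_4.

D_4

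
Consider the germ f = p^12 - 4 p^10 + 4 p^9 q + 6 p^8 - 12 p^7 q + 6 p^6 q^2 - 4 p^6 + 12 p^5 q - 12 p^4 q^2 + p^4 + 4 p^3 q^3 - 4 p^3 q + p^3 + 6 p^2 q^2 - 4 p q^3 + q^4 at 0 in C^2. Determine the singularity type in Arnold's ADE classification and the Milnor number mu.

Type E6, Milnor number mu = 6.

The Hessian of f at 0 has rank 0. Corank 2; j^3 = p^3 is a perfect cube, so E-series; the 4-jet and mu = 6 give E_6.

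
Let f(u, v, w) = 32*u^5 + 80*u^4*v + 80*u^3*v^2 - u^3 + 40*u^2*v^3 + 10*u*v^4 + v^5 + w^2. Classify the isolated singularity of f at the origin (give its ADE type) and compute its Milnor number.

Type E_{8}, Milnor number mu = 8.

The Hessian of f at 0 has rank 1. Corank 2; j^3 = -u^3 is a perfect cube, so E-series; the 5-jet and mu = 8 give E_8.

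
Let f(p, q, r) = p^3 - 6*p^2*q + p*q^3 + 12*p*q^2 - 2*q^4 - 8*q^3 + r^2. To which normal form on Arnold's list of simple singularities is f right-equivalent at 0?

The Hessian of f at 0 has rank 1. Corank 2; j^3 = (p - 2*q)^3 is a perfect cube, so E-series; the 4-jet and mu = 7 give E_7.

E7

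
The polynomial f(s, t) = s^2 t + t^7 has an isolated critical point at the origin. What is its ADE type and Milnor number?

Type D_{8}, Milnor number mu = 8.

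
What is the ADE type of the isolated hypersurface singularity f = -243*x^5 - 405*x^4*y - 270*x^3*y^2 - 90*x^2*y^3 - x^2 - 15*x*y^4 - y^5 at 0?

A4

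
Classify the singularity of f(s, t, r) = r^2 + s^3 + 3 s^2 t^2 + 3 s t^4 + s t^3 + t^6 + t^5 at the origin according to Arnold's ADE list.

The Hessian of f at 0 has rank 1. Corank 2; j^3 = s^3 is a perfect cube, so E-series; the 4-jet and mu = 7 give E_7.

E_7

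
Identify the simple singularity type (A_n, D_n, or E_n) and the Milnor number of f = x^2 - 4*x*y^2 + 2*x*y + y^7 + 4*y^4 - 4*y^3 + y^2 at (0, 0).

Type A6, Milnor number mu = 6.

The Hessian of f at 0 has rank 1. Corank 1: A-series; mu = 6 gives A_6.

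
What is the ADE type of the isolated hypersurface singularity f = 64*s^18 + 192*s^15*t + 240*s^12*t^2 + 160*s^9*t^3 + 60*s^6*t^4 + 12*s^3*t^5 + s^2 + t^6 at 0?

The Hessian of f at 0 is [[2, 0], [0, 0]] with rank 1, so corank 1. A Groebner basis of the Jacobian ideal J(f) in C{s,t} is {t^5, s}; counting standard monomials gives mu = 5. Corank 1: A-series; mu = 5 gives A_5.

A_{5}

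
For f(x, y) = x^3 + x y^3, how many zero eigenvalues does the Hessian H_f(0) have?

The Hessian at 0 is [[0, 0], [0, 0]] of rank 0; hence corank 2.

2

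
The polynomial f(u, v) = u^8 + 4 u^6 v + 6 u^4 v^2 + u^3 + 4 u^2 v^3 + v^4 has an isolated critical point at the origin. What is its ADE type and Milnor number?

The Hessian of f at 0 has rank 0. Corank 2; j^3 = u^3 is a perfect cube, so E-series; the 4-jet and mu = 6 give E_6.

Type E_6, Milnor number mu = 6.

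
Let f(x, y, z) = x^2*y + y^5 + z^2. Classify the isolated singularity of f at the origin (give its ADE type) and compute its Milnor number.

Type D6, Milnor number mu = 6.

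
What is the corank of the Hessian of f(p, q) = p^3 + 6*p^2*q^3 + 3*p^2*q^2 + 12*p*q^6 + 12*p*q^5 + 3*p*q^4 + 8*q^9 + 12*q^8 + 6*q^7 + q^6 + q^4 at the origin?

2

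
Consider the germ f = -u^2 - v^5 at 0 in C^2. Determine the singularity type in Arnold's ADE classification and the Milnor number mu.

Type A4, Milnor number mu = 4.

The Hessian of f at 0 has rank 1. Corank 1: A-series; mu = 4 gives A_4.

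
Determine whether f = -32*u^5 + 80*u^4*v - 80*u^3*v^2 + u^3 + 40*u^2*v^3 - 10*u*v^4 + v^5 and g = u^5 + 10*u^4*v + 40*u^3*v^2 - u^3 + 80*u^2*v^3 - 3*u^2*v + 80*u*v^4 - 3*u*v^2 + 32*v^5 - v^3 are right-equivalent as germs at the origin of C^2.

Yes.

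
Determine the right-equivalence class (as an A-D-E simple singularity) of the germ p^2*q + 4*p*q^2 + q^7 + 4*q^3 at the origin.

D_8

The Hessian of f at 0 has rank 0. Corank 2; j^3 = q*(p + 2*q)^2 has shape L^2 M (L != M), so D-series; mu = 8 gives D_8.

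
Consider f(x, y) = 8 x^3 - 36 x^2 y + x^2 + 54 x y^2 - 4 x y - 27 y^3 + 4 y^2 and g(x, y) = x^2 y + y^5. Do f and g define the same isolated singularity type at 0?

No.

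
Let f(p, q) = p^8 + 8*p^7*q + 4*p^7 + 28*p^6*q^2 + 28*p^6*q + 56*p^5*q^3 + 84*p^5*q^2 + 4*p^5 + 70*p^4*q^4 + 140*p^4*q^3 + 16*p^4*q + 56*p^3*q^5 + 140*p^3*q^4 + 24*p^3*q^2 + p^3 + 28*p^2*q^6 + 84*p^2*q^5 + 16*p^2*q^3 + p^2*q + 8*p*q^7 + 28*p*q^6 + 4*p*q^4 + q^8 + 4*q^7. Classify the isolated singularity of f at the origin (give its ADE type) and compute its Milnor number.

Type D_{9}, Milnor number mu = 9.

The Hessian of f at 0 is [[0, 0], [0, 0]] with rank 0, so corank 2. A Groebner basis of the Jacobian ideal J(f) in C{p,q} is {p^2*q^2, p^2*q + p^2/2 + p*q^3, -4*p^2*q - 3*p^2/2 + p*q/2 + q^4, p^3}; counting standard monomials gives mu = 9. Corank 2; j^3 = p^2*(p + q) has shape L^2 M (L != M), so D-series; mu = 9 gives D_9.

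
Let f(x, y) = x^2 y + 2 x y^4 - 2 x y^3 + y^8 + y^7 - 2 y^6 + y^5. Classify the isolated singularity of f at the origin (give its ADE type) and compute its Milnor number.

The Hessian of f at 0 has rank 0. Corank 2; j^3 = x^2*y has shape L^2 M (L != M), so D-series; mu = 9 gives D_9.

Type D_9, Milnor number mu = 9.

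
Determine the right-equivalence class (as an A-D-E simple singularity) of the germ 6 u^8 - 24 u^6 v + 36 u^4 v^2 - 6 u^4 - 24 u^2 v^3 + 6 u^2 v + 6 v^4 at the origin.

D_5

The Hessian of f at 0 is [[0, 0], [0, 0]] with rank 0, so corank 2. A Groebner basis of the Jacobian ideal J(f) in C{u,v} is {u^3, u^2/4 + v^3, u*v}; counting standard monomials gives mu = 5. Corank 2; j^3 = 6*u^2*v has shape L^2 M (L != M), so D-series; mu = 5 gives D_5.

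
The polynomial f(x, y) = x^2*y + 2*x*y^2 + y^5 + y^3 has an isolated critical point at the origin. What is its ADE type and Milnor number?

Type D6, Milnor number mu = 6.

The Hessian of f at 0 has rank 0. Corank 2; j^3 = y*(x + y)^2 has shape L^2 M (L != M), so D-series; mu = 6 gives D_6.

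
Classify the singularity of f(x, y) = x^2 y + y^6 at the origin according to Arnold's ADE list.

D_7

The Hessian of f at 0 is [[0, 0], [0, 0]] with rank 0, so corank 2. A Groebner basis of the Jacobian ideal J(f) in C{x,y} is {x^2/6 + y^5, x^3, x*y}; counting standard monomials gives mu = 7. Corank 2; j^3 = x^2*y has shape L^2 M (L != M), so D-series; mu = 7 gives D_7.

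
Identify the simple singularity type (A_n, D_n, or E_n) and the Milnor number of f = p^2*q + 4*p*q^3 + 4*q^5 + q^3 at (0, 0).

Type D4, Milnor number mu = 4.

The Hessian of f at 0 is [[0, 0], [0, 0]] with rank 0, so corank 2. A Groebner basis of the Jacobian ideal J(f) in C{p,q} is {q^3, p^2 + 3*q^2, p*q}; counting standard monomials gives mu = 4. Corank 2; j^3 = q*(p^2 + q^2) splits into three distinct lines over C (the quadratic factor has nonzero discriminant), so D_4.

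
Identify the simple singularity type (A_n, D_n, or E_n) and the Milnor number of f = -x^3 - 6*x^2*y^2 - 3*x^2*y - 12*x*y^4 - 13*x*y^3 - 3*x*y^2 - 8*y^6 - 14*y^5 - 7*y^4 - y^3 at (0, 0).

Type E_7, Milnor number mu = 7.

The Hessian of f at 0 has rank 0. Corank 2; j^3 = -(x + y)^3 is a perfect cube, so E-series; the 4-jet and mu = 7 give E_7.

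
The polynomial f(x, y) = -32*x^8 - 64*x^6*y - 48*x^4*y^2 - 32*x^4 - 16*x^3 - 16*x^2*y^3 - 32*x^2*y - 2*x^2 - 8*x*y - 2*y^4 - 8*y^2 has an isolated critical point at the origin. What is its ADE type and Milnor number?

Type A_{3}, Milnor number mu = 3.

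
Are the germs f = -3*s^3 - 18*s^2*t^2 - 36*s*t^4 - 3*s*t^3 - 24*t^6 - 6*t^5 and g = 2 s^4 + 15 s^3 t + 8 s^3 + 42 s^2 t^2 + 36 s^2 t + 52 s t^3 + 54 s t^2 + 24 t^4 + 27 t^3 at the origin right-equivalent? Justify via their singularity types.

Yes.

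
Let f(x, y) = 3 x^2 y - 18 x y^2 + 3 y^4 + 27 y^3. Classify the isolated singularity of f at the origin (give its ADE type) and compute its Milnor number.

The Hessian of f at 0 has rank 0. Corank 2; j^3 = 3*y*(x - 3*y)^2 has shape L^2 M (L != M), so D-series; mu = 5 gives D_5.

Type D_5, Milnor number mu = 5.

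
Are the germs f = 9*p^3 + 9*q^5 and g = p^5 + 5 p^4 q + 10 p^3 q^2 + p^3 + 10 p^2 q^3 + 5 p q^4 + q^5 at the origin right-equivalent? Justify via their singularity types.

Yes.

The Hessian of f at 0 is [[0, 0], [0, 0]] with rank 0, so corank 2. A Groebner basis of the Jacobian ideal J(f) in C{p,q} is {q^4, p^2}; counting standard monomials gives mu = 8. Corank 2; j^3 = 9*p^3 is a perfect cube, so E-series; the 5-jet and mu = 8 give E_8. The Hessian of g at 0 is [[0, 0], [0, 0]] with rank 0, so corank 2. A Groebner basis of the Jacobian ideal J(g) in C{p,q} is {q^5, p*q^3 + q^4/4, p^2}; counting standard monomials gives mu = 8. Corank 2; j^3 = p^3 is a perfect cube, so E-series; the 5-jet and mu = 8 give E_8. Both have type E_8, hence right-equivalent.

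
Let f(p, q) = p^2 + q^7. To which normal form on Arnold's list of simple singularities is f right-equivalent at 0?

The Hessian of f at 0 is [[2, 0], [0, 0]] with rank 1, so corank 1. A Groebner basis of the Jacobian ideal J(f) in C{p,q} is {q^6, p}; counting standard monomials gives mu = 6. Corank 1: A-series; mu = 6 gives A_6.

A_{6}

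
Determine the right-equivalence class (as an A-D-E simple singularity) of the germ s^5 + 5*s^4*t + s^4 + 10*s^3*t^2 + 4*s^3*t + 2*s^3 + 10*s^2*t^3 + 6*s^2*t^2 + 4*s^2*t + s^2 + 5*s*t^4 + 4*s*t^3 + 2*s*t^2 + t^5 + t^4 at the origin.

A_{4}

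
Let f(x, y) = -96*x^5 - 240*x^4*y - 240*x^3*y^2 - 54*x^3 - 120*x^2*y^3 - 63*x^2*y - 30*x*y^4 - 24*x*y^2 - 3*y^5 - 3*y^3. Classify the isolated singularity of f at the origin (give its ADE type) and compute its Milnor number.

Type D_{6}, Milnor number mu = 6.

The Hessian of f at 0 has rank 0. Corank 2; j^3 = -3*(2*x + y)*(3*x + y)^2 has shape L^2 M (L != M), so D-series; mu = 6 gives D_6.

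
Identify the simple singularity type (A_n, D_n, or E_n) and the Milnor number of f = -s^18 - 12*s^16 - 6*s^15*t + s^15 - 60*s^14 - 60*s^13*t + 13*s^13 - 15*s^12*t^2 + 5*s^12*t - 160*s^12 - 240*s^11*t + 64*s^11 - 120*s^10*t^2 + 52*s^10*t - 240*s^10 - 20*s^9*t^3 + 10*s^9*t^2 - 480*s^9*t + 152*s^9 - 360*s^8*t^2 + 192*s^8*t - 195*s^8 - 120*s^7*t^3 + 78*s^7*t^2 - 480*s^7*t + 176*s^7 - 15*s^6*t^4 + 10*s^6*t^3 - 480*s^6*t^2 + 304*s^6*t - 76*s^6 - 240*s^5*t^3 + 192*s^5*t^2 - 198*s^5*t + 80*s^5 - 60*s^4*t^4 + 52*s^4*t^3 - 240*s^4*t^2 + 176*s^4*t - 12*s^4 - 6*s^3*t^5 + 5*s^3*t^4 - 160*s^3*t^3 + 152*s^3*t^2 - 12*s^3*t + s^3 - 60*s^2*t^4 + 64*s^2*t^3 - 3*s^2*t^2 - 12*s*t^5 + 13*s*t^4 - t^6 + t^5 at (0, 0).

Type E_8, Milnor number mu = 8.

The Hessian of f at 0 has rank 0. Corank 2; j^3 = s^3 is a perfect cube, so E-series; the 5-jet and mu = 8 give E_8.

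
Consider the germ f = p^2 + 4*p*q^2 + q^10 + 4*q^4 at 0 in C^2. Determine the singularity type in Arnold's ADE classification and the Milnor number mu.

The Hessian of f at 0 has rank 1. Corank 1: A-series; mu = 9 gives A_9.

Type A_9, Milnor number mu = 9.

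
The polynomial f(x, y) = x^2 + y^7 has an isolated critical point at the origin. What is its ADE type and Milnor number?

The Hessian of f at 0 is [[2, 0], [0, 0]] with rank 1, so corank 1. A Groebner basis of the Jacobian ideal J(f) in C{x,y} is {y^6, x}; counting standard monomials gives mu = 6. Corank 1: A-series; mu = 6 gives A_6.

Type A_{6}, Milnor number mu = 6.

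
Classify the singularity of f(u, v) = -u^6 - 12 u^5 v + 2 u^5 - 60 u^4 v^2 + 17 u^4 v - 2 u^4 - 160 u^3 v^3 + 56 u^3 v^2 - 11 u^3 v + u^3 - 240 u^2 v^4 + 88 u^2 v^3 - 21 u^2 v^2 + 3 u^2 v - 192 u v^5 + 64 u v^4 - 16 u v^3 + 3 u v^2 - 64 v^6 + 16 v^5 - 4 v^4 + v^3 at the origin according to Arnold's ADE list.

The Hessian of f at 0 has rank 0. Corank 2; j^3 = (u + v)^3 is a perfect cube, so E-series; the 4-jet and mu = 7 give E_7.

E_7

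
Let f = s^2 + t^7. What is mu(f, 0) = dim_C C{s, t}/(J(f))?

The Hessian of f at 0 is [[2, 0], [0, 0]] with rank 1, so corank 1. A Groebner basis of the Jacobian ideal J(f) in C{s,t} is {t^6, s}; counting standard monomials gives mu = 6. Corank 1: A-series; mu = 6 gives A_6.

6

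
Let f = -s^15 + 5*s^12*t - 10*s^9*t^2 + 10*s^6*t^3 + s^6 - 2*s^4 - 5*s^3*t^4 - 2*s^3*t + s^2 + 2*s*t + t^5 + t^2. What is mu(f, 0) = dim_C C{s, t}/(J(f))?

4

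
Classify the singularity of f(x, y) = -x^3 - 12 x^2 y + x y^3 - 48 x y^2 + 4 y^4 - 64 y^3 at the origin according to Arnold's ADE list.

The Hessian of f at 0 has rank 0. Corank 2; j^3 = -(x + 4*y)^3 is a perfect cube, so E-series; the 4-jet and mu = 7 give E_7.

E_{7}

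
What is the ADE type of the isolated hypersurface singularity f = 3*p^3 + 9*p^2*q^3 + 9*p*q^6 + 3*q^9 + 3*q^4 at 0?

E_{6}

The Hessian of f at 0 is [[0, 0], [0, 0]] with rank 0, so corank 2. A Groebner basis of the Jacobian ideal J(f) in C{p,q} is {q^3, p^2}; counting standard monomials gives mu = 6. Corank 2; j^3 = 3*p^3 is a perfect cube, so E-series; the 4-jet and mu = 6 give E_6.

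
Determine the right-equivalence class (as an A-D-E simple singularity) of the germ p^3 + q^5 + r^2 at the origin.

E_8

The Hessian of f at 0 is [[0, 0, 0], [0, 0, 0], [0, 0, 2]] with rank 1, so corank 2. A Groebner basis of the Jacobian ideal J(f) in C{p,q,r} is {q^4, p^2, r}; counting standard monomials gives mu = 8. Corank 2; j^3 = p^3 is a perfect cube, so E-series; the 5-jet and mu = 8 give E_8.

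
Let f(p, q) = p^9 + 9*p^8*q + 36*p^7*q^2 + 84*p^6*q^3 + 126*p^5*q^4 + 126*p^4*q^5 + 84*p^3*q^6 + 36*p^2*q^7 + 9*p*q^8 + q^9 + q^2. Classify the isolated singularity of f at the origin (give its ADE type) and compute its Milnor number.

The Hessian of f at 0 is [[0, 0], [0, 2]] with rank 1, so corank 1. A Groebner basis of the Jacobian ideal J(f) in C{p,q} is {p^8, q}; counting standard monomials gives mu = 8. Corank 1: A-series; mu = 8 gives A_8.

Type A8, Milnor number mu = 8.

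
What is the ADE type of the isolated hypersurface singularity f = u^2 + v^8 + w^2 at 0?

A_7

The Hessian of f at 0 is [[2, 0, 0], [0, 0, 0], [0, 0, 2]] with rank 2, so corank 1. A Groebner basis of the Jacobian ideal J(f) in C{u,v,w} is {v^7, u, w}; counting standard monomials gives mu = 7. Corank 1: A-series; mu = 7 gives A_7.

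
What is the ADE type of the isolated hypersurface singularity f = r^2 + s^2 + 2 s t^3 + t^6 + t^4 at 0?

The Hessian of f at 0 has rank 2. Corank 1: A-series; mu = 3 gives A_3.

A_{3}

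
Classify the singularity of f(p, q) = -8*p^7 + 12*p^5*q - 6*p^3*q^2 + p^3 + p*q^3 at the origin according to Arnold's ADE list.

E_{7}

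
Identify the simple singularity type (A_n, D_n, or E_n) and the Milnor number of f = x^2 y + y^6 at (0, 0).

Type D_7, Milnor number mu = 7.

The Hessian of f at 0 has rank 0. Corank 2; j^3 = x^2*y has shape L^2 M (L != M), so D-series; mu = 7 gives D_7.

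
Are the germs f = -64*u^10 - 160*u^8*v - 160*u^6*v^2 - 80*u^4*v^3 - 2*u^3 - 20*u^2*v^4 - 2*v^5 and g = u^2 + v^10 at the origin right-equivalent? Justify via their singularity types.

The Hessian of f at 0 is [[0, 0], [0, 0]] with rank 0, so corank 2. A Groebner basis of the Jacobian ideal J(f) in C{u,v} is {v^4, u^2}; counting standard monomials gives mu = 8. Corank 2; j^3 = -2*u^3 is a perfect cube, so E-series; the 5-jet and mu = 8 give E_8. The Hessian of g at 0 is [[2, 0], [0, 0]] with rank 1, so corank 1. A Groebner basis of the Jacobian ideal J(g) in C{u,v} is {v^9, u}; counting standard monomials gives mu = 9. Corank 1: A-series; mu = 9 gives A_9. f is E_8 but g is A_9, hence not right-equivalent.

No.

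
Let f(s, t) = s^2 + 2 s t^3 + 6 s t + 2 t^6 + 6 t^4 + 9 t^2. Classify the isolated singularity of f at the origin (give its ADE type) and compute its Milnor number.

Type A_{5}, Milnor number mu = 5.

The Hessian of f at 0 is [[2, 6], [6, 18]] with rank 1, so corank 1. A Groebner basis of the Jacobian ideal J(f) in C{s,t} is {s*t^2 - 3*s - 9*t, s + t^3 + 3*t, s^2 + 6*s*t + 9*t^2}; counting standard monomials gives mu = 5. Corank 1: A-series; mu = 5 gives A_5.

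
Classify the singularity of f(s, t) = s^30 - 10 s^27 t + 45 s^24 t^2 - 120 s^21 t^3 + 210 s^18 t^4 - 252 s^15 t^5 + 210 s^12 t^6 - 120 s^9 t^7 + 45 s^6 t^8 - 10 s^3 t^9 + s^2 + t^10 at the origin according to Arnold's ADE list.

A9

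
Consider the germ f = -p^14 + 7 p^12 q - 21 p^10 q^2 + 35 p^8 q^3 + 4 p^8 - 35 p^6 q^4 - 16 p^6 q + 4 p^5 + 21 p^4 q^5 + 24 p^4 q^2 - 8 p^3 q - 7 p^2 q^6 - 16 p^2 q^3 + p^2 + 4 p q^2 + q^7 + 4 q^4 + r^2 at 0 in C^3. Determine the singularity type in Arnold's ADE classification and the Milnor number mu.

Type A_{6}, Milnor number mu = 6.

The Hessian of f at 0 has rank 2. Corank 1: A-series; mu = 6 gives A_6.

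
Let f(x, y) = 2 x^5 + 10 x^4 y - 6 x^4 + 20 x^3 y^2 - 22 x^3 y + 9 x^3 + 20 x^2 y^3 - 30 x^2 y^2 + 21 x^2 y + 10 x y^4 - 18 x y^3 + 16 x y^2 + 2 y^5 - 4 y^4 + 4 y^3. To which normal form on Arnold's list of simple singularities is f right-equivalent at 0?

The Hessian of f at 0 is [[0, 0], [0, 0]] with rank 0, so corank 2. A Groebner basis of the Jacobian ideal J(f) in C{x,y} is {x^3 + 51*x^2 + 76*x*y + 28*y^2, x^2*y - 72*x^2 - 108*x*y - 40*y^2, 405*x^2/4 + x*y^2 + 153*x*y + 57*y^2, -567*x^2/4 - 216*x*y + y^3 - 81*y^2}; counting standard monomials gives mu = 6. Corank 2; j^3 = (x + y)*(3*x + 2*y)^2 has shape L^2 M (L != M), so D-series; mu = 6 gives D_6.

D_{6}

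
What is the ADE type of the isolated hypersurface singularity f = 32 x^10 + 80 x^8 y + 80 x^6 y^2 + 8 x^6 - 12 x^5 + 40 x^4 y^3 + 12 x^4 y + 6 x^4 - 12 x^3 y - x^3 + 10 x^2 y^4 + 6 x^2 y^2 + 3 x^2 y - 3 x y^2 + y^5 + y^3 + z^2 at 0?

E_8

The Hessian of f at 0 has rank 1. Corank 2; j^3 = -(x - y)^3 is a perfect cube, so E-series; the 5-jet and mu = 8 give E_8.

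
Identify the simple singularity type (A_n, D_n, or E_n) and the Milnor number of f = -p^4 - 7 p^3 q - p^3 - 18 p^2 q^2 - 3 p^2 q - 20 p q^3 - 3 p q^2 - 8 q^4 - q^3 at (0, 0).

Type E_7, Milnor number mu = 7.

The Hessian of f at 0 is [[0, 0], [0, 0]] with rank 0, so corank 2. A Groebner basis of the Jacobian ideal J(f) in C{p,q} is {3*p^2 + 6*p*q + q^4 + q^3 + 3*q^2, p^3 + 9*p^2 + 18*p*q + 4*q^3 + 9*q^2, p^2*q - 5*p^2 - 10*p*q - 8*q^3/3 - 5*q^2, 2*p^2 + p*q^2 + 4*p*q + 5*q^3/3 + 2*q^2}; counting standard monomials gives mu = 7. Corank 2; j^3 = -(p + q)^3 is a perfect cube, so E-series; the 4-jet and mu = 7 give E_7.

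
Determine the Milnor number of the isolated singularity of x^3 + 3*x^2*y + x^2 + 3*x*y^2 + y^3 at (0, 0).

The Hessian of f at 0 is [[2, 0], [0, 0]] with rank 1, so corank 1. A Groebner basis of the Jacobian ideal J(f) in C{x,y} is {y^2, x}; counting standard monomials gives mu = 2. Corank 1: A-series; mu = 2 gives A_2.

2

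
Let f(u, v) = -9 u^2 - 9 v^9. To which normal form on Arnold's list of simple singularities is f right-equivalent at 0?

A_{8}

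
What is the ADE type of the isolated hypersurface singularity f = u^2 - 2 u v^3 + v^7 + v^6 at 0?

A_6

The Hessian of f at 0 has rank 1. Corank 1: A-series; mu = 6 gives A_6.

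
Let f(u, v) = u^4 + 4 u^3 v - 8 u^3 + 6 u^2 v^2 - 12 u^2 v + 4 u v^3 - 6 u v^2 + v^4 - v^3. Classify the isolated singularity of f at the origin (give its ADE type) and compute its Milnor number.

The Hessian of f at 0 is [[0, 0], [0, 0]] with rank 0, so corank 2. A Groebner basis of the Jacobian ideal J(f) in C{u,v} is {v^4, u*v^2 + 2*v^3/3, u^2 + u*v + v^2/4}; counting standard monomials gives mu = 6. Corank 2; j^3 = -(2*u + v)^3 is a perfect cube, so E-series; the 4-jet and mu = 6 give E_6.

Type E_6, Milnor number mu = 6.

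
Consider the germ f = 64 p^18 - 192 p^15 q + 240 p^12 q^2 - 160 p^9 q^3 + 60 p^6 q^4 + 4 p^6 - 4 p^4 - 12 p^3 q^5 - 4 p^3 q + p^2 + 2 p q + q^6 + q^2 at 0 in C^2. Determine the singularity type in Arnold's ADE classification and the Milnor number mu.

The Hessian of f at 0 has rank 1. Corank 1: A-series; mu = 5 gives A_5.

Type A_5, Milnor number mu = 5.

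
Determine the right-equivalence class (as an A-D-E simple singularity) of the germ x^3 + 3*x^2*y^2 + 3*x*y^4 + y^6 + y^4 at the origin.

The Hessian of f at 0 is [[0, 0], [0, 0]] with rank 0, so corank 2. A Groebner basis of the Jacobian ideal J(f) in C{x,y} is {x^3, x^2*y, x^2/2 + x*y^2, y^3}; counting standard monomials gives mu = 6. Corank 2; j^3 = x^3 is a perfect cube, so E-series; the 4-jet and mu = 6 give E_6.

E_6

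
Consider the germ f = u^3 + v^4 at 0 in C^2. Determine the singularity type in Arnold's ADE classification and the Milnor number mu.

Type E6, Milnor number mu = 6.

The Hessian of f at 0 is [[0, 0], [0, 0]] with rank 0, so corank 2. A Groebner basis of the Jacobian ideal J(f) in C{u,v} is {v^3, u^2}; counting standard monomials gives mu = 6. Corank 2; j^3 = u^3 is a perfect cube, so E-series; the 4-jet and mu = 6 give E_6.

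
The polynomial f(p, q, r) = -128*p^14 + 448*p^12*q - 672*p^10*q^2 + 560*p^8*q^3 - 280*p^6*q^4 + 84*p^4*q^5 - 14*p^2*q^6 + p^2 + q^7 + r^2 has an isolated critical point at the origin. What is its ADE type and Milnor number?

Type A_6, Milnor number mu = 6.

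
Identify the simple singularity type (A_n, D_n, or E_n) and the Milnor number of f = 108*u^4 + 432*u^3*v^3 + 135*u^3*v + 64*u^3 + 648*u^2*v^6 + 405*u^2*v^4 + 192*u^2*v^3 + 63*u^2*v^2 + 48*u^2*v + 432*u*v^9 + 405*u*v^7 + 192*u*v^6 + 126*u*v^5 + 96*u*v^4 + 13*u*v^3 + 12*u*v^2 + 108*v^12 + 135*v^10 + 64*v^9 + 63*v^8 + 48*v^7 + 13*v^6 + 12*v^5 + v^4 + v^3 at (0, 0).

Type E_7, Milnor number mu = 7.

The Hessian of f at 0 is [[0, 0], [0, 0]] with rank 0, so corank 2. A Groebner basis of the Jacobian ideal J(f) in C{u,v} is {65536*u^2/3 + 32768*u*v/3 + v^4 + 64*v^3/9 + 4096*v^2/3, u^3 + 112*u^2/3 + 56*u*v/3 + v^3/36 + 7*v^2/3, u^2*v - 832*u^2/9 - 416*u*v/9 - 5*v^3/54 - 52*v^2/9, 512*u^2/3 + u*v^2 + 256*u*v/3 + 11*v^3/36 + 32*v^2/3}; counting standard monomials gives mu = 7. Corank 2; j^3 = (4*u + v)^3 is a perfect cube, so E-series; the 4-jet and mu = 7 give E_7.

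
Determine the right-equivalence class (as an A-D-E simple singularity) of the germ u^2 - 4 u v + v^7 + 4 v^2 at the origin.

The Hessian of f at 0 has rank 1. Corank 1: A-series; mu = 6 gives A_6.

A6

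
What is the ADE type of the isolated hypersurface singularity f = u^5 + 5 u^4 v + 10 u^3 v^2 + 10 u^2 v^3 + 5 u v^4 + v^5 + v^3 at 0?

E_{8}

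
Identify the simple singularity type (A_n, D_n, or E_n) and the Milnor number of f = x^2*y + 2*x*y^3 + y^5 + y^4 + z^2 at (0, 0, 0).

Type D_5, Milnor number mu = 5.

The Hessian of f at 0 has rank 1. Corank 2; j^3 = x^2*y has shape L^2 M (L != M), so D-series; mu = 5 gives D_5.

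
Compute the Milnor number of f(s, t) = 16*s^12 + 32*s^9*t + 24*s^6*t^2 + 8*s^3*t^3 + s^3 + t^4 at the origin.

The Hessian of f at 0 is [[0, 0], [0, 0]] with rank 0, so corank 2. A Groebner basis of the Jacobian ideal J(f) in C{s,t} is {t^3, s^2}; counting standard monomials gives mu = 6. Corank 2; j^3 = s^3 is a perfect cube, so E-series; the 4-jet and mu = 6 give E_6.

6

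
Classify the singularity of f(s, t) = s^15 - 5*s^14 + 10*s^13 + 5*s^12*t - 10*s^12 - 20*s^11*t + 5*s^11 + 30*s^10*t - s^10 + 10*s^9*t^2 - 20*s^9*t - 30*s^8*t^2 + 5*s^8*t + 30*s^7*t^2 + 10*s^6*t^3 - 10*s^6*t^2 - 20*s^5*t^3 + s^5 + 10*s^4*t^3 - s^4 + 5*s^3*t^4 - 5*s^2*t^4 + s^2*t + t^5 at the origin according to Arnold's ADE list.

D_6

The Hessian of f at 0 is [[0, 0], [0, 0]] with rank 0, so corank 2. A Groebner basis of the Jacobian ideal J(f) in C{s,t} is {s^2/5 + t^4, s^3, s*t}; counting standard monomials gives mu = 6. Corank 2; j^3 = s^2*t has shape L^2 M (L != M), so D-series; mu = 6 gives D_6.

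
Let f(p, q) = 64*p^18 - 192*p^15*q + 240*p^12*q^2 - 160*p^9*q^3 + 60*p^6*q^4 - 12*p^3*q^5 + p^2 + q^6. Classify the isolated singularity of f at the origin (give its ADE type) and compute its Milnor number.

The Hessian of f at 0 is [[2, 0], [0, 0]] with rank 1, so corank 1. A Groebner basis of the Jacobian ideal J(f) in C{p,q} is {q^5, p}; counting standard monomials gives mu = 5. Corank 1: A-series; mu = 5 gives A_5.

Type A_5, Milnor number mu = 5.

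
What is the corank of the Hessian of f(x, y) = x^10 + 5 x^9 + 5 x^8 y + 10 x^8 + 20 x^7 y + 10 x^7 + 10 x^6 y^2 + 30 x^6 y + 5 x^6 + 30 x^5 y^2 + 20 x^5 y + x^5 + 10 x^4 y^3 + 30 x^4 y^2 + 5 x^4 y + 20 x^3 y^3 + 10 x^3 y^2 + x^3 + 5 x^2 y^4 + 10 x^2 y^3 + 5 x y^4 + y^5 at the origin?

2

Hessian at 0 has rank 0.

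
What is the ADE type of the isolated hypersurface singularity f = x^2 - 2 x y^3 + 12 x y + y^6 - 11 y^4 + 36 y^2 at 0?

A3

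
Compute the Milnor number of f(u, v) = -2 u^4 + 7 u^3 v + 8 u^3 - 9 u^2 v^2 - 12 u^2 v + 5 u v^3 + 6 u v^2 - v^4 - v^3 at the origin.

The Hessian of f at 0 is [[0, 0], [0, 0]] with rank 0, so corank 2. A Groebner basis of the Jacobian ideal J(f) in C{u,v} is {768*u^2 - 768*u*v + v^4 + 8*v^3 + 192*v^2, u^3 - 36*u^2 + 36*u*v - v^3/2 - 9*v^2, u^2*v - 40*u^2 + 40*u*v - 2*v^3/3 - 10*v^2, -32*u^2 + u*v^2 + 32*u*v - 5*v^3/6 - 8*v^2}; counting standard monomials gives mu = 7. Corank 2; j^3 = (2*u - v)^3 is a perfect cube, so E-series; the 4-jet and mu = 7 give E_7.

7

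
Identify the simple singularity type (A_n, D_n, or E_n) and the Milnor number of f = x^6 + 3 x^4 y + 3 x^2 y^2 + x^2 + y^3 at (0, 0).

Type A_2, Milnor number mu = 2.

The Hessian of f at 0 is [[2, 0], [0, 0]] with rank 1, so corank 1. A Groebner basis of the Jacobian ideal J(f) in C{x,y} is {y^2, x}; counting standard monomials gives mu = 2. Corank 1: A-series; mu = 2 gives A_2.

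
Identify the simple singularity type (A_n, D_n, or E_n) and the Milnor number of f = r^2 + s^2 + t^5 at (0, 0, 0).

The Hessian of f at 0 has rank 2. Corank 1: A-series; mu = 4 gives A_4.

Type A_4, Milnor number mu = 4.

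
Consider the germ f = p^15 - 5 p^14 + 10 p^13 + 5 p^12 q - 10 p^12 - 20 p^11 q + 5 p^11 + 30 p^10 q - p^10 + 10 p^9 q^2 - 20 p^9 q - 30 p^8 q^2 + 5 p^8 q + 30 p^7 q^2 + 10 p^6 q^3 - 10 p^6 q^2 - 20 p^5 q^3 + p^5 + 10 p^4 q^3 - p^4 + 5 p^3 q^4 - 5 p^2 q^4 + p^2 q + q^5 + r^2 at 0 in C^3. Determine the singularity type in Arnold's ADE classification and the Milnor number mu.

The Hessian of f at 0 has rank 1. Corank 2; j^3 = p^2*q has shape L^2 M (L != M), so D-series; mu = 6 gives D_6.

Type D_6, Milnor number mu = 6.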